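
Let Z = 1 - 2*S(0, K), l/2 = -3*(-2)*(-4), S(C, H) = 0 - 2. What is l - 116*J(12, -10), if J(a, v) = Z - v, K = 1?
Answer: -1788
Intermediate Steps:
S(C, H) = -2
l = -48 (l = 2*(-3*(-2)*(-4)) = 2*(6*(-4)) = 2*(-24) = -48)
Z = 5 (Z = 1 - 2*(-2) = 1 + 4 = 5)
J(a, v) = 5 - v
l - 116*J(12, -10) = -48 - 116*(5 - 1*(-10)) = -48 - 116*(5 + 10) = -48 - 116*15 = -48 - 1740 = -1788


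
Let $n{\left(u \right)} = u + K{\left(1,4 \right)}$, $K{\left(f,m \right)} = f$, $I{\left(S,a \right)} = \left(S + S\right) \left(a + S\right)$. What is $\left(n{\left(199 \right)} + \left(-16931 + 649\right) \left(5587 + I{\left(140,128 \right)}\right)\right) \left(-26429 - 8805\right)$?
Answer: $46254089345676$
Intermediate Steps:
$I{\left(S,a \right)} = 2 S \left(S + a\right)$
$n{\left(u \right)} = 1 + u$ ($n{\left(u \right)} = u + 1 = 1 + u$)
$\left(n{\left(199 \right)} + \left(-16931 + 649\right) \left(5587 + I{\left(140,128 \right)}\right)\right) \left(-26429 - 8805\right) = \left(\left(1 + 199\right) + \left(-16931 + 649\right) \left(5587 + 2 \cdot 140 \left(140 + 128\right)\right)\right) \left(-26429 - 8805\right) = \left(200 - 16282 \left(5587 + 2 \cdot 140 \cdot 268\right)\right) \left(-35234\right) = \left(200 - 16282 \left(5587 + 75040\right)\right) \left(-35234\right) = \left(200 - 1312768814\right) \left(-35234\right) = \left(-1312768614\right) \left(-35234\right) = 46254089345676$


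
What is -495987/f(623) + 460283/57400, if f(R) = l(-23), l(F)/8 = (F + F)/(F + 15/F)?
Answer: -967724739493/30364600 ≈ -31870.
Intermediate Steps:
l(F) = 16*F/(F + 15/F) (l(F) = 8*((F + F)/(F + 15/F)) = 8*((2*F)/(F + 15/F)) = 8*(2*F/(F + 15/F)) = 16*F/(F + 15/F))
f(R) = 529/34 (f(R) = 16*(-23)²/(15 + (-23)²) = 16*529/(15 + 529) = 16*529/544 = 16*529*(1/544) = 529/34)
-495987/f(623) + 460283/57400 = -495987/529/34 + 460283/57400 = -495987*34/529 + 460283*(1/57400) = -16863558/529 + 460283/57400 = -967724739493/30364600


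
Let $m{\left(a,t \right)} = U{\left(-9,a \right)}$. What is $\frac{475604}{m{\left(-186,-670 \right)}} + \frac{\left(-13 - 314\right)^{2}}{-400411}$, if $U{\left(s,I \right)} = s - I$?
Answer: $\frac{190418146811}{70872747} \approx 2686.8$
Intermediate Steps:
$m{\left(a,t \right)} = -9 - a$
$\frac{475604}{m{\left(-186,-670 \right)}} + \frac{\left(-13 - 314\right)^{2}}{-400411} = \frac{475604}{-9 - -186} + \frac{\left(-13 - 314\right)^{2}}{-400411} = \frac{475604}{-9 + 186} + \left(-327\right)^{2} \left(- \frac{1}{400411}\right) = \frac{475604}{177} + 106929 \left(- \frac{1}{400411}\right) = 475604 \cdot \frac{1}{177} - \frac{106929}{400411} = \frac{475604}{177} - \frac{106929}{400411} = \frac{190418146811}{70872747}$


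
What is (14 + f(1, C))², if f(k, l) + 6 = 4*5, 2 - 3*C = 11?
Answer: 784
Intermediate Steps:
C = -3 (C = ⅔ - ⅓*11 = ⅔ - 11/3 = -3)
f(k, l) = 14 (f(k, l) = -6 + 4*5 = -6 + 20 = 14)
(14 + f(1, C))² = (14 + 14)² = 28² = 784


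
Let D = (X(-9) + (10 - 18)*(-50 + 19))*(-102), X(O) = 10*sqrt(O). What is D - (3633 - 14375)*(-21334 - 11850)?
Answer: -356487824 - 3060*I ≈ -3.5649e+8 - 3060.0*I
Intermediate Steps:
D = -25296 - 3060*I (D = (10*sqrt(-9) + (10 - 18)*(-50 + 19))*(-102) = (10*(3*I) - 8*(-31))*(-102) = (30*I + 248)*(-102) = (248 + 30*I)*(-102) = -25296 - 3060*I ≈ -25296.0 - 3060.0*I)
D - (3633 - 14375)*(-21334 - 11850) = (-25296 - 3060*I) - (3633 - 14375)*(-21334 - 11850) = (-25296 - 3060*I) - (-10742)*(-33184) = (-25296 - 3060*I) - 1*356462528 = (-25296 - 3060*I) - 356462528 = -356487824 - 3060*I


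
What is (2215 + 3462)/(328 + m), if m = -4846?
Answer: -5677/4518 ≈ -1.2565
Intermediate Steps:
(2215 + 3462)/(328 + m) = (2215 + 3462)/(328 - 4846) = 5677/(-4518) = 5677*(-1/4518) = -5677/4518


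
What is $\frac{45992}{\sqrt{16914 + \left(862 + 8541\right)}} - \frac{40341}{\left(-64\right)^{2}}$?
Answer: $- \frac{40341}{4096} + \frac{45992 \sqrt{26317}}{26317} \approx 273.66$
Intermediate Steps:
$\frac{45992}{\sqrt{16914 + \left(862 + 8541\right)}} - \frac{40341}{\left(-64\right)^{2}} = \frac{45992}{\sqrt{16914 + 9403}} - \frac{40341}{4096} = \frac{45992}{\sqrt{26317}} - \frac{40341}{4096} = 45992 \frac{\sqrt{26317}}{26317} - \frac{40341}{4096} = \frac{45992 \sqrt{26317}}{26317} - \frac{40341}{4096} = - \frac{40341}{4096} + \frac{45992 \sqrt{26317}}{26317}$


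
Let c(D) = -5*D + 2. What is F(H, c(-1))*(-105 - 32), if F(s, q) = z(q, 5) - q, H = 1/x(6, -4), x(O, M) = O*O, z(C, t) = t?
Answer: 274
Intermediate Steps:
x(O, M) = O**2
c(D) = 2 - 5*D
H = 1/36 (H = 1/(6**2) = 1/36 ≈ 0.027778)
F(s, q) = 5 - q
F(H, c(-1))*(-105 - 32) = (5 - (2 - 5*(-1)))*(-105 - 32) = (5 - (2 + 5))*(-137) = (5 - 1*7)*(-137) = (5 - 7)*(-137) = -2*(-137) = 274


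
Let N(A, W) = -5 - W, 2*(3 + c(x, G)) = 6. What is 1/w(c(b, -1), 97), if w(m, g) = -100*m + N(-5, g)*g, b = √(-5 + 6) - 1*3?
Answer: -1/9894 ≈ -0.00010107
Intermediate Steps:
b = -2 (b = √1 - 3 = 1 - 3 = -2)
c(x, G) = 0 (c(x, G) = -3 + (½)*6 = -3 + 3 = 0)
w(m, g) = -100*m + g*(-5 - g) (w(m, g) = -100*m + (-5 - g)*g = -100*m + g*(-5 - g))
1/w(c(b, -1), 97) = 1/(-100*0 - 1*97*(5 + 97)) = 1/(0 - 1*97*102) = 1/(0 - 9894) = 1/(-9894) = -1/9894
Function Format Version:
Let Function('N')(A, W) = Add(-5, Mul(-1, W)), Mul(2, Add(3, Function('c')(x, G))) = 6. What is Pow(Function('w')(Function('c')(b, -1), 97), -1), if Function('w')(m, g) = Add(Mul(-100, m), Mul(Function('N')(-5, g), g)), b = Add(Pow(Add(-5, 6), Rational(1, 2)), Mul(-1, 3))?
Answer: Rational(-1, 9894) ≈ -0.00010107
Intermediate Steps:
b = -2 (b = Add(Pow(1, Rational(1, 2)), -3) = Add(1, -3) = -2)
Function('c')(x, G) = 0 (Function('c')(x, G) = Add(-3, Mul(Rational(1, 2), 6)) = Add(-3, 3) = 0)
Function('w')(m, g) = Add(Mul(-100, m), Mul(g, Add(-5, Mul(-1, g)))) (Function('w')(m, g) = Add(Mul(-100, m), Mul(Add(-5, Mul(-1, g)), g)) = Add(Mul(-100, m), Mul(g, Add(-5, Mul(-1, g)))))
Pow(Function('w')(Function('c')(b, -1), 97), -1) = Pow(Add(Mul(-100, 0), Mul(-1, 97, Add(5, 97))), -1) = Pow(Add(0, Mul(-1, 97, 102)), -1) = Pow(Add(0, -9894), -1) = Pow(-9894, -1) = Rational(-1, 9894)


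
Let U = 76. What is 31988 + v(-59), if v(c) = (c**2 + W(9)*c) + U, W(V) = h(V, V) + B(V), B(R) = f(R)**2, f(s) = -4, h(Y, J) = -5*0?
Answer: 34601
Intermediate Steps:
h(Y, J) = 0
B(R) = 16 (B(R) = (-4)**2 = 16)
W(V) = 16 (W(V) = 0 + 16 = 16)
v(c) = 76 + c**2 + 16*c (v(c) = (c**2 + 16*c) + 76 = 76 + c**2 + 16*c)
31988 + v(-59) = 31988 + (76 + (-59)**2 + 16*(-59)) = 31988 + (76 + 3481 - 944) = 31988 + 2613 = 34601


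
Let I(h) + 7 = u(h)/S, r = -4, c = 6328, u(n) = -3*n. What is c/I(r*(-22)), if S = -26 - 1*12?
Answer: -120232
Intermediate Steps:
S = -38 (S = -26 - 12 = -38)
I(h) = -7 + 3*h/38 (I(h) = -7 - 3*h/(-38) = -7 - 3*h*(-1/38) = -7 + 3*h/38)
c/I(r*(-22)) = 6328/(-7 + 3*(-4*(-22))/38) = 6328/(-7 + (3/38)*88) = 6328/(-7 + 132/19) = 6328/(-1/19) = 6328*(-19) = -120232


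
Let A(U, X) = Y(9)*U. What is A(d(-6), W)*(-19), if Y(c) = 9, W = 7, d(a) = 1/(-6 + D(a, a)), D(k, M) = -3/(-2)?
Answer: 38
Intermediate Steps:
D(k, M) = 3/2 (D(k, M) = -3*(-½) = 3/2)
d(a) = -2/9 (d(a) = 1/(-6 + 3/2) = 1/(-9/2) = -2/9)
A(U, X) = 9*U
A(d(-6), W)*(-19) = (9*(-2/9))*(-19) = -2*(-19) = 38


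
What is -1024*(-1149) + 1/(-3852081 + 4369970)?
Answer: 609335768065/517889 ≈ 1.1766e+6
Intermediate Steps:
-1024*(-1149) + 1/(-3852081 + 4369970) = 1176576 + 1/517889 = 609335768065/517889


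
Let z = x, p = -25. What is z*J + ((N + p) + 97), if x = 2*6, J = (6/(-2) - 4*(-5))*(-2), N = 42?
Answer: -294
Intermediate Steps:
J = -34 (J = (6*(-½) + 20)*(-2) = (-3 + 20)*(-2) = 17*(-2) = -34)
x = 12
z = 12
z*J + ((N + p) + 97) = 12*(-34) + ((42 - 25) + 97) = -408 + (17 + 97) = -408 + 114 = -294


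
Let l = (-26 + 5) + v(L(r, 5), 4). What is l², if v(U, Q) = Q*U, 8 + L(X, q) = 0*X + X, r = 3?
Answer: 1681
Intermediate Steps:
L(X, q) = -8 + X (L(X, q) = -8 + (0*X + X) = -8 + (0 + X) = -8 + X)
l = -41 (l = (-26 + 5) + 4*(-8 + 3) = -21 + 4*(-5) = -21 - 20 = -41)
l² = (-41)² = 1681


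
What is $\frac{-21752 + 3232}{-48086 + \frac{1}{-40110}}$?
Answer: $\frac{742837200}{1928729461} \approx 0.38514$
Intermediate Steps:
$\frac{-21752 + 3232}{-48086 + \frac{1}{-40110}} = - \frac{18520}{-48086 - \frac{1}{40110}} = - \frac{18520}{- \frac{1928729461}{40110}} = \left(-18520\right) \left(- \frac{40110}{1928729461}\right) = \frac{742837200}{1928729461}$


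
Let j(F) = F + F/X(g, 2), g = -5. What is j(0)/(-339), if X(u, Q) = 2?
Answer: 0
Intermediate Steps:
j(F) = 3*F/2 (j(F) = F + F/2 = 3*F/2)
j(0)/(-339) = ((3/2)*0)/(-339) = 0*(-1/339) = 0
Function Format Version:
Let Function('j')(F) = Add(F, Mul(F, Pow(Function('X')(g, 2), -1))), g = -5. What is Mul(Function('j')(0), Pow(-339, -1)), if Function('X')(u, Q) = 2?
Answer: 0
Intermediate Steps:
Function('j')(F) = Mul(Rational(3, 2), F) (Function('j')(F) = Add(F, Mul(F, Pow(2, -1))) = Add(F, Mul(F, Rational(1, 2))) = Add(F, Mul(Rational(1, 2), F)) = Mul(Rational(3, 2), F))
Mul(Function('j')(0), Pow(-339, -1)) = Mul(Mul(Rational(3, 2), 0), Pow(-339, -1)) = Mul(0, Rational(-1, 339)) = 0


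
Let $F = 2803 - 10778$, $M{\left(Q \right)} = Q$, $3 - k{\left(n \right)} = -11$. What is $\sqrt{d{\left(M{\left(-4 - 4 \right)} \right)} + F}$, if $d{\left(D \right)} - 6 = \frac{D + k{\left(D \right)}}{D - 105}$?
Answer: $\frac{i \sqrt{101756839}}{113} \approx 89.27 i$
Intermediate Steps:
$k{\left(n \right)} = 14$ ($k{\left(n \right)} = 3 - -11 = 3 + 11 = 14$)
$d{\left(D \right)} = 6 + \frac{14 + D}{-105 + D}$ ($d{\left(D \right)} = 6 + \frac{D + 14}{D - 105} = 6 + \frac{14 + D}{-105 + D}$)
$F = -7975$
$\sqrt{d{\left(M{\left(-4 - 4 \right)} \right)} + F} = \sqrt{\frac{7 \left(-88 - 8\right)}{-105 - 8} - 7975} = \sqrt{7 \frac{1}{-113} \left(-96\right) - 7975} = \sqrt{7 \left(- \frac{1}{113}\right) \left(-96\right) - 7975} = \sqrt{\frac{672}{113} - 7975} = \sqrt{- \frac{900503}{113}} = \frac{i \sqrt{101756839}}{113}$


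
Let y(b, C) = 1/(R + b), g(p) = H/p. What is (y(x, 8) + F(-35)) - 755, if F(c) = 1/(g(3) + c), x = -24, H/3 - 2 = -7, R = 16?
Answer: -15103/20 ≈ -755.15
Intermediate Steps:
H = -15 (H = 6 + 3*(-7) = 6 - 21 = -15)
g(p) = -15/p
y(b, C) = 1/(16 + b)
F(c) = 1/(-5 + c) (F(c) = 1/(-15/3 + c) = 1/(-15*⅓ + c) = 1/(-5 + c))
(y(x, 8) + F(-35)) - 755 = (1/(16 - 24) + 1/(-5 - 35)) - 755 = (1/(-8) + 1/(-40)) - 755 = (-⅛ - 1/40) - 755 = -3/20 - 755 = -15103/20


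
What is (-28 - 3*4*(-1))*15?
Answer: -240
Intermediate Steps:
(-28 - 3*4*(-1))*15 = (-28 - 12*(-1))*15 = (-28 + 12)*15 = -16*15 = -240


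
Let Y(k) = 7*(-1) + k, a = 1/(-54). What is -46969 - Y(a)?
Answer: -2535947/54 ≈ -46962.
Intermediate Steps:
a = -1/54 ≈ -0.018519
Y(k) = -7 + k
-46969 - Y(a) = -46969 - (-7 - 1/54) = -46969 - 1*(-379/54) = -46969 + 379/54 = -2535947/54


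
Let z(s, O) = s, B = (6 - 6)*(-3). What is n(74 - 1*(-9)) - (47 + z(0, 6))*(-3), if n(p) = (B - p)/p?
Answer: 140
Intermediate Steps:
B = 0 (B = 0*(-3) = 0)
n(p) = -1 (n(p) = (0 - p)/p = (-p)/p = -1)
n(74 - 1*(-9)) - (47 + z(0, 6))*(-3) = -1 - (47 + 0)*(-3) = -1 - 47*(-3) = -1 - 1*(-141) = -1 + 141 = 140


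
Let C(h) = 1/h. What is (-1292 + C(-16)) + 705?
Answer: -9393/16 ≈ -587.06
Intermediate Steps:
(-1292 + C(-16)) + 705 = (-1292 + 1/(-16)) + 705 = (-1292 - 1/16) + 705 = -20673/16 + 705 = -9393/16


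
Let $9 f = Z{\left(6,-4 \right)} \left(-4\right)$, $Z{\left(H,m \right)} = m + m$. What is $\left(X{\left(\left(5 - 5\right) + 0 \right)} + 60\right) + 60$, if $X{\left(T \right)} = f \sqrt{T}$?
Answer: $120$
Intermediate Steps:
$Z{\left(H,m \right)} = 2 m$
$f = \frac{32}{9}$ ($f = \frac{2 \left(-4\right) \left(-4\right)}{9} = \frac{\left(-8\right) \left(-4\right)}{9} = \frac{1}{9} \cdot 32 = \frac{32}{9} \approx 3.5556$)
$X{\left(T \right)} = \frac{32 \sqrt{T}}{9}$
$\left(X{\left(\left(5 - 5\right) + 0 \right)} + 60\right) + 60 = \left(\frac{32 \sqrt{\left(5 - 5\right) + 0}}{9} + 60\right) + 60 = \left(\frac{32 \sqrt{0 + 0}}{9} + 60\right) + 60 = \left(\frac{32 \sqrt{0}}{9} + 60\right) + 60 = \left(\frac{32}{9} \cdot 0 + 60\right) + 60 = \left(0 + 60\right) + 60 = 60 + 60 = 120$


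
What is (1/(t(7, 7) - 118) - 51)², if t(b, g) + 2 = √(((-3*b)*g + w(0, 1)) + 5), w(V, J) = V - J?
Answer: 2*(312171*√143 + 18547349*I)/(240*√143 + 14257*I) ≈ 2601.8 + 0.083885*I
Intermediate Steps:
t(b, g) = -2 + √(4 - 3*b*g) (t(b, g) = -2 + √(((-3*b)*g + (0 - 1*1)) + 5) = -2 + √((-3*b*g + (0 - 1)) + 5) = -2 + √((-3*b*g - 1) + 5) = -2 + √((-1 - 3*b*g) + 5) = -2 + √(4 - 3*b*g))
(1/(t(7, 7) - 118) - 51)² = (1/((-2 + √(4 - 3*7*7)) - 118) - 51)² = (1/((-2 + √(4 - 147)) - 118) - 51)² = (1/((-2 + √(-143)) - 118) - 51)² = (1/((-2 + I*√143) - 118) - 51)² = (1/(-120 + I*√143) - 51)² = (-51 + 1/(-120 + I*√143))²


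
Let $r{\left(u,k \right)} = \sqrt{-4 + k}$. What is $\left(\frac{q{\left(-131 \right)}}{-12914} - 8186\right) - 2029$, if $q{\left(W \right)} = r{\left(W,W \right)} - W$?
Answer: $- \frac{131916641}{12914} - \frac{3 i \sqrt{15}}{12914} \approx -10215.0 - 0.00089972 i$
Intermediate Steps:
$q{\left(W \right)} = \sqrt{-4 + W} - W$
$\left(\frac{q{\left(-131 \right)}}{-12914} - 8186\right) - 2029 = \left(\frac{\sqrt{-4 - 131} - -131}{-12914} - 8186\right) - 2029 = \left(\left(\sqrt{-135} + 131\right) \left(- \frac{1}{12914}\right) - 8186\right) - 2029 = \left(\left(3 i \sqrt{15} + 131\right) \left(- \frac{1}{12914}\right) - 8186\right) - 2029 = \left(\left(131 + 3 i \sqrt{15}\right) \left(- \frac{1}{12914}\right) - 8186\right) - 2029 = \left(\left(- \frac{131}{12914} - \frac{3 i \sqrt{15}}{12914}\right) - 8186\right) - 2029 = \left(- \frac{105714135}{12914} - \frac{3 i \sqrt{15}}{12914}\right) - 2029 = - \frac{131916641}{12914} - \frac{3 i \sqrt{15}}{12914}$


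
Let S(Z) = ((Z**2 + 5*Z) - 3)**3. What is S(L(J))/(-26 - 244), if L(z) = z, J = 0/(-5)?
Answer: 1/10 ≈ 0.10000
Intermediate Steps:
J = 0 (J = 0*(-1/5) = 0)
S(Z) = (-3 + Z**2 + 5*Z)**3
S(L(J))/(-26 - 244) = (-3 + 0**2 + 5*0)**3/(-26 - 244) = (-3 + 0 + 0)**3/(-270) = -1/270*(-3)**3 = -1/270*(-27) = 1/10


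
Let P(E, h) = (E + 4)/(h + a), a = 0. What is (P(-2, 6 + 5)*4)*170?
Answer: 1360/11 ≈ 123.64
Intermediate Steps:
P(E, h) = (4 + E)/h (P(E, h) = (E + 4)/(h + 0) = (4 + E)/h)
(P(-2, 6 + 5)*4)*170 = (((4 - 2)/(6 + 5))*4)*170 = ((2/11)*4)*170 = (8/11)*170 = 1360/11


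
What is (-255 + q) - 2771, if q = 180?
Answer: -2846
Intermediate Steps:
(-255 + q) - 2771 = (-255 + 180) - 2771 = -75 - 2771 = -2846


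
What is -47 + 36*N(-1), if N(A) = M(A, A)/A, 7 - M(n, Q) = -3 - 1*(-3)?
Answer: -299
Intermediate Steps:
M(n, Q) = 7 (M(n, Q) = 7 - (-3 - 1*(-3)) = 7 - (-3 + 3) = 7 - 1*0 = 7 + 0 = 7)
N(A) = 7/A
-47 + 36*N(-1) = -47 + 36*(7/(-1)) = -47 + 36*(7*(-1)) = -47 + 36*(-7) = -47 - 252 = -299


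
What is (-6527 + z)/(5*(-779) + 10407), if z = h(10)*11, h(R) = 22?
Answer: -6285/6512 ≈ -0.96514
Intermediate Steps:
z = 242 (z = 22*11 = 242)
(-6527 + z)/(5*(-779) + 10407) = (-6527 + 242)/(5*(-779) + 10407) = -6285/(-3895 + 10407) = -6285/6512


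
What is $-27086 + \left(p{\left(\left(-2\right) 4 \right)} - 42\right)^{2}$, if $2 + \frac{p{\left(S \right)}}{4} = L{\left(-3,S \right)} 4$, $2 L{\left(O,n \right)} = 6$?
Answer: $-27082$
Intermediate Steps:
$L{\left(O,n \right)} = 3$ ($L{\left(O,n \right)} = \frac{1}{2} \cdot 6 = 3$)
$p{\left(S \right)} = 40$ ($p{\left(S \right)} = -8 + 4 \cdot 3 \cdot 4 = -8 + 4 \cdot 12 = -8 + 48 = 40$)
$-27086 + \left(p{\left(\left(-2\right) 4 \right)} - 42\right)^{2} = -27086 + \left(40 - 42\right)^{2} = -27086 + \left(-2\right)^{2} = -27086 + 4 = -27082$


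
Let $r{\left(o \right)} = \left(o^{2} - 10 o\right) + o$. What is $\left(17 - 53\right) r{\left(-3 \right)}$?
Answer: $-1296$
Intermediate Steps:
$r{\left(o \right)} = o^{2} - 9 o$
$\left(17 - 53\right) r{\left(-3 \right)} = \left(17 - 53\right) \left(- 3 \left(-9 - 3\right)\right) = - 36 \left(\left(-3\right) \left(-12\right)\right) = \left(-36\right) 36 = -1296$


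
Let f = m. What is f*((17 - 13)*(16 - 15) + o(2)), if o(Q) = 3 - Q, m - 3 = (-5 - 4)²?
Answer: 420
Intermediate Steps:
m = 84 (m = 3 + (-5 - 4)² = 3 + (-9)² = 3 + 81 = 84)
f = 84
f*((17 - 13)*(16 - 15) + o(2)) = 84*((17 - 13)*(16 - 15) + (3 - 1*2)) = 84*(4*1 + (3 - 2)) = 84*(4 + 1) = 84*5 = 420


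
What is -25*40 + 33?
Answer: -967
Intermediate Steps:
-25*40 + 33 = -1000 + 33 = -967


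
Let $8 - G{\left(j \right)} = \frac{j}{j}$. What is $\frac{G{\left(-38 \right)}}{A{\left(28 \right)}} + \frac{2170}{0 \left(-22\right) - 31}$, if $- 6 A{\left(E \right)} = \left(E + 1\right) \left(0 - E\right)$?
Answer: $- \frac{4057}{58} \approx -69.948$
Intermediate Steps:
$G{\left(j \right)} = 7$ ($G{\left(j \right)} = 8 - \frac{j}{j} = 8 - 1 = 7$)
$A{\left(E \right)} = \frac{E \left(1 + E\right)}{6}$ ($A{\left(E \right)} = - \frac{\left(E + 1\right) \left(0 - E\right)}{6} = - \frac{\left(1 + E\right) \left(- E\right)}{6} = - \frac{\left(-1\right) E \left(1 + E\right)}{6} = \frac{E \left(1 + E\right)}{6}$)
$\frac{G{\left(-38 \right)}}{A{\left(28 \right)}} + \frac{2170}{0 \left(-22\right) - 31} = \frac{7}{\frac{1}{6} \cdot 28 \left(1 + 28\right)} + \frac{2170}{0 \left(-22\right) - 31} = \frac{7}{\frac{1}{6} \cdot 28 \cdot 29} + \frac{2170}{0 - 31} = \frac{7}{\frac{406}{3}} + \frac{2170}{-31} = 7 \cdot \frac{3}{406} + 2170 \left(- \frac{1}{31}\right) = \frac{3}{58} - 70 = - \frac{4057}{58}$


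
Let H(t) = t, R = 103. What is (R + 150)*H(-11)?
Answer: -2783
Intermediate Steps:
(R + 150)*H(-11) = (103 + 150)*(-11) = 253*(-11) = -2783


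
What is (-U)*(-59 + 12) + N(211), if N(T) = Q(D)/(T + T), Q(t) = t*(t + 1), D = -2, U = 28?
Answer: 277677/211 ≈ 1316.0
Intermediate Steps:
Q(t) = t*(1 + t)
N(T) = 1/T (N(T) = (-2*(1 - 2))/(T + T) = (-2*(-1))/((2*T)) = (1/(2*T))*2 = 1/T)
(-U)*(-59 + 12) + N(211) = (-1*28)*(-59 + 12) + 1/211 = -28*(-47) + 1/211 = 1316 + 1/211 = 277677/211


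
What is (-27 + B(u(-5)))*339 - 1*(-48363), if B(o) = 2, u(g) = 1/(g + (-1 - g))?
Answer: 39888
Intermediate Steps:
u(g) = -1 (u(g) = 1/(-1) = -1)
(-27 + B(u(-5)))*339 - 1*(-48363) = (-27 + 2)*339 - 1*(-48363) = -25*339 + 48363 = -8475 + 48363 = 39888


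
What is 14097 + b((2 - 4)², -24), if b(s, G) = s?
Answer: 14101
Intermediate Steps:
14097 + b((2 - 4)², -24) = 14097 + (2 - 4)² = 14097 + (-2)² = 14097 + 4 = 14101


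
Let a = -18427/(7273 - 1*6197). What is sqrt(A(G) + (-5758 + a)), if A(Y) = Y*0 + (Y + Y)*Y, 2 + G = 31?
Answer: I*sqrt(1184730607)/538 ≈ 63.978*I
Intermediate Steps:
G = 29 (G = -2 + 31 = 29)
a = -18427/1076 (a = -18427/(7273 - 6197) = -18427/1076 ≈ -17.125)
A(Y) = 2*Y**2 (A(Y) = 0 + (2*Y)*Y = 0 + 2*Y**2 = 2*Y**2)
sqrt(A(G) + (-5758 + a)) = sqrt(2*29**2 + (-5758 - 18427/1076)) = sqrt(2*841 - 6214035/1076) = sqrt(1682 - 6214035/1076) = sqrt(-4404203/1076) = I*sqrt(1184730607)/538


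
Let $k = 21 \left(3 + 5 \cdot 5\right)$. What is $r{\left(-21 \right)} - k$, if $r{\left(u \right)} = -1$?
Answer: $-589$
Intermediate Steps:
$k = 588$ ($k = 21 \left(3 + 25\right) = 21 \cdot 28 = 588$)
$r{\left(-21 \right)} - k = -1 - 588 = -589$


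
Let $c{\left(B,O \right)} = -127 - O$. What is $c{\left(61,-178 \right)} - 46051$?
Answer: $-46000$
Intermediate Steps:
$c{\left(61,-178 \right)} - 46051 = \left(-127 - -178\right) - 46051 = \left(-127 + 178\right) - 46051 = 51 - 46051 = -46000$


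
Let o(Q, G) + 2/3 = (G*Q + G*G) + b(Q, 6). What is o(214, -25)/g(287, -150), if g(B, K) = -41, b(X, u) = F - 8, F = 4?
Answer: 14189/123 ≈ 115.36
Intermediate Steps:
b(X, u) = -4 (b(X, u) = 4 - 8 = -4)
o(Q, G) = -14/3 + G**2 + G*Q (o(Q, G) = -2/3 + ((G*Q + G*G) - 4) = -2/3 + ((G*Q + G**2) - 4) = -2/3 + ((G**2 + G*Q) - 4) = -2/3 + (-4 + G**2 + G*Q) = -14/3 + G**2 + G*Q)
o(214, -25)/g(287, -150) = (-14/3 + (-25)**2 - 25*214)/(-41) = (-14/3 + 625 - 5350)*(-1/41) = -14189/3*(-1/41) = 14189/123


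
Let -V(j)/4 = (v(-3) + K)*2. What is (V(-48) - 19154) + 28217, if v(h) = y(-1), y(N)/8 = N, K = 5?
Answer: 9087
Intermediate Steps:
y(N) = 8*N
v(h) = -8 (v(h) = 8*(-1) = -8)
V(j) = 24 (V(j) = -4*(-8 + 5)*2 = -(-12)*2 = -4*(-6) = 24)
(V(-48) - 19154) + 28217 = (24 - 19154) + 28217 = -19130 + 28217 = 9087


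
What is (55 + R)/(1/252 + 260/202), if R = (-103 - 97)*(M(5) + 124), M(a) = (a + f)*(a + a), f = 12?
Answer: -1495177740/32861 ≈ -45500.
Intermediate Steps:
M(a) = 2*a*(12 + a) (M(a) = (a + 12)*(a + a) = (12 + a)*(2*a) = 2*a*(12 + a))
R = -58800 (R = (-103 - 97)*(2*5*(12 + 5) + 124) = -200*(2*5*17 + 124) = -200*(170 + 124) = -200*294 = -58800)
(55 + R)/(1/252 + 260/202) = (55 - 58800)/(1/252 + 260/202) = -58745/(1/252 + 260*(1/202)) = -58745/(1/252 + 130/101) = -58745/32861/25452 = -58745*25452/32861 = -1495177740/32861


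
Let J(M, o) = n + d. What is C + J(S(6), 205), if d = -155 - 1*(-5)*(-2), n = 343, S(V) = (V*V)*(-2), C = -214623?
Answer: -214445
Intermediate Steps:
S(V) = -2*V² (S(V) = V²*(-2) = -2*V²)
d = -165 (d = -155 + 5*(-2) = -155 - 10 = -165)
J(M, o) = 178 (J(M, o) = 343 - 165 = 178)
C + J(S(6), 205) = -214623 + 178 = -214445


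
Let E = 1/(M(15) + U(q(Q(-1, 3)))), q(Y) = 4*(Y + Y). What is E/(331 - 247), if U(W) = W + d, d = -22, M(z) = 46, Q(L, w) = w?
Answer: 1/4032 ≈ 0.00024802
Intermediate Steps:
q(Y) = 8*Y (q(Y) = 4*(2*Y) = 8*Y)
U(W) = -22 + W (U(W) = W - 22 = -22 + W)
E = 1/48 (E = 1/(46 + (-22 + 8*3)) = 1/(46 + (-22 + 24)) = 1/(46 + 2) = 1/48 ≈ 0.020833)
E/(331 - 247) = 1/(48*(331 - 247)) = (1/48)/84 = (1/48)*(1/84) = 1/4032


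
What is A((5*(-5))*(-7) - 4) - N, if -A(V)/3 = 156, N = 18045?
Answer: -18513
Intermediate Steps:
A(V) = -468 (A(V) = -3*156 = -468)
A((5*(-5))*(-7) - 4) - N = -468 - 1*18045 = -468 - 18045 = -18513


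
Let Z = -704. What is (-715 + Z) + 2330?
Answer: 911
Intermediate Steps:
(-715 + Z) + 2330 = (-715 - 704) + 2330 = -1419 + 2330 = 911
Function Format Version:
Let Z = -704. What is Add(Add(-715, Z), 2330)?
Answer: 911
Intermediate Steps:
Add(Add(-715, Z), 2330) = Add(Add(-715, -704), 2330) = Add(-1419, 2330) = 911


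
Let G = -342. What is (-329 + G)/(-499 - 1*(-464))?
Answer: 671/35 ≈ 19.171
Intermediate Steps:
(-329 + G)/(-499 - 1*(-464)) = (-329 - 342)/(-499 - 1*(-464)) = -671/(-499 + 464) = -671/(-35) = -671*(-1/35) = 671/35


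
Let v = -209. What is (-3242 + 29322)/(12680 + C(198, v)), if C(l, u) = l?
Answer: 13040/6439 ≈ 2.0252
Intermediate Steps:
(-3242 + 29322)/(12680 + C(198, v)) = (-3242 + 29322)/(12680 + 198) = 26080/12878 = 26080*(1/12878) = 13040/6439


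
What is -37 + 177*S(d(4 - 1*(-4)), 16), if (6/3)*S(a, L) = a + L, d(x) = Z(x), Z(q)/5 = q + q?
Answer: 8459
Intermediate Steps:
Z(q) = 10*q (Z(q) = 5*(q + q) = 5*(2*q) = 10*q)
d(x) = 10*x
S(a, L) = L/2 + a/2 (S(a, L) = (a + L)/2 = (L + a)/2 = L/2 + a/2)
-37 + 177*S(d(4 - 1*(-4)), 16) = -37 + 177*((½)*16 + (10*(4 - 1*(-4)))/2) = -37 + 177*(8 + (10*(4 + 4))/2) = -37 + 177*(8 + (10*8)/2) = -37 + 177*(8 + (½)*80) = -37 + 177*(8 + 40) = -37 + 177*48 = -37 + 8496 = 8459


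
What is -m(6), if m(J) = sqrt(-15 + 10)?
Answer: -I*sqrt(5) ≈ -2.2361*I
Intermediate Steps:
m(J) = I*sqrt(5) (m(J) = sqrt(-5) = I*sqrt(5))
-m(6) = -I*sqrt(5)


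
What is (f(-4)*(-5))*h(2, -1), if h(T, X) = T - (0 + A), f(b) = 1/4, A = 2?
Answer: 0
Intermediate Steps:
f(b) = 1/4
h(T, X) = -2 + T (h(T, X) = T - (0 + 2) = T - 1*2 = T - 2 = -2 + T)
(f(-4)*(-5))*h(2, -1) = ((1/4)*(-5))*(-2 + 2) = -5/4*0 = 0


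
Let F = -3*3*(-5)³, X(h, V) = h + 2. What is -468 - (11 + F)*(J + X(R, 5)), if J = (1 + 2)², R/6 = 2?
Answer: -26596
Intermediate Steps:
R = 12 (R = 6*2 = 12)
X(h, V) = 2 + h
J = 9 (J = 3² = 9)
F = 1125 (F = -9*(-125) = 1125)
-468 - (11 + F)*(J + X(R, 5)) = -468 - (11 + 1125)*(9 + (2 + 12)) = -468 - 1136*(9 + 14) = -468 - 1136*23 = -468 - 1*26128 = -468 - 26128 = -26596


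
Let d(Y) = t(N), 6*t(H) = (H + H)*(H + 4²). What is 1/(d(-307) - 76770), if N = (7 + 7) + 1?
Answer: -1/76615 ≈ -1.3052e-5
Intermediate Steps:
N = 15 (N = 14 + 1 = 15)
t(H) = H*(16 + H)/3 (t(H) = ((H + H)*(H + 4²))/6 = ((2*H)*(H + 16))/6 = ((2*H)*(16 + H))/6 = (2*H*(16 + H))/6 = H*(16 + H)/3)
d(Y) = 155 (d(Y) = (⅓)*15*(16 + 15) = (⅓)*15*31 = 155)
1/(d(-307) - 76770) = 1/(155 - 76770) = 1/(-76615) = -1/76615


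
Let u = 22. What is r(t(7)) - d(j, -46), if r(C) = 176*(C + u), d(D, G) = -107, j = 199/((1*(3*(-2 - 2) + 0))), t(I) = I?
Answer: 5211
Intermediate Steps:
j = -199/12 (j = 199/((1*(3*(-4) + 0))) = 199/((1*(-12 + 0))) = 199/((1*(-12))) = 199/(-12) = 199*(-1/12) = -199/12 ≈ -16.583)
r(C) = 3872 + 176*C (r(C) = 176*(C + 22) = 176*(22 + C) = 3872 + 176*C)
r(t(7)) - d(j, -46) = (3872 + 176*7) - 1*(-107) = (3872 + 1232) + 107 = 5104 + 107 = 5211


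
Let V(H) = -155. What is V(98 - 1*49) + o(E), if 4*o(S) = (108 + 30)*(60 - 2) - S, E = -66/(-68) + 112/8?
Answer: 250547/136 ≈ 1842.3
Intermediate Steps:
E = 509/34 (E = -66*(-1/68) + 112*(⅛) = 33/34 + 14 = 509/34 ≈ 14.971)
o(S) = 2001 - S/4 (o(S) = ((108 + 30)*(60 - 2) - S)/4 = (138*58 - S)/4 = (8004 - S)/4 = 2001 - S/4)
V(98 - 1*49) + o(E) = -155 + (2001 - ¼*509/34) = -155 + (2001 - 509/136) = -155 + 271627/136 = 250547/136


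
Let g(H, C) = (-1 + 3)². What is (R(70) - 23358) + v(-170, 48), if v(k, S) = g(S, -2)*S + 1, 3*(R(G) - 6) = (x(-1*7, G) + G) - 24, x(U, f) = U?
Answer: -23146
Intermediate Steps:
g(H, C) = 4 (g(H, C) = 2² = 4)
R(G) = -13/3 + G/3 (R(G) = 6 + ((-1*7 + G) - 24)/3 = 6 + ((-7 + G) - 24)/3 = 6 + (-31 + G)/3 = 6 + (-31/3 + G/3) = -13/3 + G/3)
v(k, S) = 1 + 4*S (v(k, S) = 4*S + 1 = 1 + 4*S)
(R(70) - 23358) + v(-170, 48) = ((-13/3 + (⅓)*70) - 23358) + (1 + 4*48) = ((-13/3 + 70/3) - 23358) + (1 + 192) = (19 - 23358) + 193 = -23339 + 193 = -23146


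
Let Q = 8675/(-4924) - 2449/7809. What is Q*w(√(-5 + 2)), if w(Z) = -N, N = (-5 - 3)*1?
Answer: -159603902/9612879 ≈ -16.603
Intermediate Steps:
N = -8 (N = -8*1 = -8)
Q = -79801951/38451516 (Q = 8675*(-1/4924) - 2449*1/7809 = -8675/4924 - 2449/7809 = -79801951/38451516 ≈ -2.0754)
w(Z) = 8 (w(Z) = -1*(-8) = 8)
Q*w(√(-5 + 2)) = -79801951/38451516*8 = -159603902/9612879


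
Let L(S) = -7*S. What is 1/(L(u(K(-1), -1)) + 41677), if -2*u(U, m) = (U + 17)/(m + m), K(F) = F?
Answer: 1/41649 ≈ 2.4010e-5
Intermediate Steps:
u(U, m) = -(17 + U)/(4*m) (u(U, m) = -(U + 17)/(2*(m + m)) = -(17 + U)/(2*(2*m)) = -(17 + U)*1/(2*m)/2 = -(17 + U)/(4*m))
1/(L(u(K(-1), -1)) + 41677) = 1/(-7*(-17 - 1*(-1))/(4*(-1)) + 41677) = 1/(-7*(-1)*(-17 + 1)/4 + 41677) = 1/(-7*(-1)*(-16)/4 + 41677) = 1/(-7*4 + 41677) = 1/(-28 + 41677) = 1/41649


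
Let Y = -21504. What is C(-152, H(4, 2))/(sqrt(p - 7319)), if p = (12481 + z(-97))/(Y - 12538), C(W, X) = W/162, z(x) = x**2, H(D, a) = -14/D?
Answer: 38*I*sqrt(530151572131)/2522899791 ≈ 0.010967*I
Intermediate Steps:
C(W, X) = W/162 (C(W, X) = W*(1/162) = W/162)
p = -10945/17021 (p = (12481 + (-97)**2)/(-21504 - 12538) = (12481 + 9409)/(-34042) = 21890*(-1/34042) = -10945/17021 ≈ -0.64303)
C(-152, H(4, 2))/(sqrt(p - 7319)) = ((1/162)*(-152))/(sqrt(-10945/17021 - 7319)) = -76*(-I*sqrt(530151572131)/62293822)/81 = -(-38)*I*sqrt(530151572131)/2522899791 = 38*I*sqrt(530151572131)/2522899791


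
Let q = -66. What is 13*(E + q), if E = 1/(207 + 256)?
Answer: -397241/463 ≈ -857.97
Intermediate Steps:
E = 1/463 ≈ 0.0021598
13*(E + q) = 13*(1/463 - 66) = 13*(-30557/463) = -397241/463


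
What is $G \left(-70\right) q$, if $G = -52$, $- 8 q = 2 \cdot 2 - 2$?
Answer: $-910$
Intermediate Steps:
$q = - \frac{1}{4}$ ($q = - \frac{2 \cdot 2 - 2}{8} = - \frac{4 - 2}{8} = \left(- \frac{1}{8}\right) 2 = - \frac{1}{4} \approx -0.25$)
$G \left(-70\right) q = \left(-52\right) \left(-70\right) \left(- \frac{1}{4}\right) = 3640 \left(- \frac{1}{4}\right) = -910$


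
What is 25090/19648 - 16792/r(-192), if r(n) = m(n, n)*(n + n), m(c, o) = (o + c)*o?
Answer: 1388021033/1086455808 ≈ 1.2776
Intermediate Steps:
m(c, o) = o*(c + o) (m(c, o) = (c + o)*o = o*(c + o))
r(n) = 4*n³ (r(n) = (n*(n + n))*(n + n) = (n*(2*n))*(2*n) = (2*n²)*(2*n) = 4*n³)
25090/19648 - 16792/r(-192) = 25090/19648 - 16792/(4*(-192)³) = 25090*(1/19648) - 16792/(4*(-7077888)) = 12545/9824 - 16792/(-28311552) = 12545/9824 - 16792*(-1/28311552) = 12545/9824 + 2099/3538944 = 1388021033/1086455808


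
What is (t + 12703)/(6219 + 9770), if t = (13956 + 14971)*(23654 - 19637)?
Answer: 116212462/15989 ≈ 7268.3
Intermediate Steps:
t = 116199759 (t = 28927*4017 = 116199759)
(t + 12703)/(6219 + 9770) = (116199759 + 12703)/(6219 + 9770) = 116212462/15989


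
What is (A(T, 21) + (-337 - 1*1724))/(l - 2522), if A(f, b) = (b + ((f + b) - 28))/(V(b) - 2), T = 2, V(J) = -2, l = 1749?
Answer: 2065/773 ≈ 2.6714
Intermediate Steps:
A(f, b) = 7 - b/2 - f/4 (A(f, b) = (b + ((f + b) - 28))/(-2 - 2) = (b + ((b + f) - 28))/(-4) = (b + (-28 + b + f))*(-1/4) = (-28 + f + 2*b)*(-1/4) = 7 - b/2 - f/4)
(A(T, 21) + (-337 - 1*1724))/(l - 2522) = ((7 - 1/2*21 - 1/4*2) + (-337 - 1*1724))/(1749 - 2522) = ((7 - 21/2 - 1/2) + (-337 - 1724))/(-773) = (-4 - 2061)*(-1/773) = -2065*(-1/773) = 2065/773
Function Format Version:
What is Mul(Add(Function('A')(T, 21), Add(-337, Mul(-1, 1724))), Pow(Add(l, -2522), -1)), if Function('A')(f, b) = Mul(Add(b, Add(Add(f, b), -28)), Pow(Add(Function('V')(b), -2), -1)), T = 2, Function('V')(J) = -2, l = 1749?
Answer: Rational(2065, 773) ≈ 2.6714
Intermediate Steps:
Function('A')(f, b) = Add(7, Mul(Rational(-1, 2), b), Mul(Rational(-1, 4), f)) (Function('A')(f, b) = Mul(Add(b, Add(Add(f, b), -28)), Pow(Add(-2, -2), -1)) = Mul(Add(b, Add(Add(b, f), -28)), Pow(-4, -1)) = Mul(Add(b, Add(-28, b, f)), Rational(-1, 4)) = Mul(Add(-28, f, Mul(2, b)), Rational(-1, 4)) = Add(7, Mul(Rational(-1, 2), b), Mul(Rational(-1, 4), f)))
Mul(Add(Function('A')(T, 21), Add(-337, Mul(-1, 1724))), Pow(Add(l, -2522), -1)) = Mul(Add(Add(7, Mul(Rational(-1, 2), 21), Mul(Rational(-1, 4), 2)), Add(-337, Mul(-1, 1724))), Pow(Add(1749, -2522), -1)) = Mul(Add(Add(7, Rational(-21, 2), Rational(-1, 2)), Add(-337, -1724)), Pow(-773, -1)) = Mul(Add(-4, -2061), Rational(-1, 773)) = Mul(-2065, Rational(-1, 773)) = Rational(2065, 773)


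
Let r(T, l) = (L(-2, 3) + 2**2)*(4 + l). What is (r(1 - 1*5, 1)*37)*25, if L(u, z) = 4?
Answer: 37000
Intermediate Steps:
r(T, l) = 32 + 8*l (r(T, l) = (4 + 2**2)*(4 + l) = (4 + 4)*(4 + l) = 8*(4 + l) = 32 + 8*l)
(r(1 - 1*5, 1)*37)*25 = ((32 + 8*1)*37)*25 = ((32 + 8)*37)*25 = (40*37)*25 = 1480*25 = 37000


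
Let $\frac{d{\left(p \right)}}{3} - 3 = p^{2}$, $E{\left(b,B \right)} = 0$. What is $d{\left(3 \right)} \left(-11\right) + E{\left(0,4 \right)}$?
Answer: $-396$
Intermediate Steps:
$d{\left(p \right)} = 9 + 3 p^{2}$
$d{\left(3 \right)} \left(-11\right) + E{\left(0,4 \right)} = \left(9 + 3 \cdot 3^{2}\right) \left(-11\right) + 0 = \left(9 + 3 \cdot 9\right) \left(-11\right) + 0 = \left(9 + 27\right) \left(-11\right) + 0 = 36 \left(-11\right) + 0 = -396 + 0 = -396$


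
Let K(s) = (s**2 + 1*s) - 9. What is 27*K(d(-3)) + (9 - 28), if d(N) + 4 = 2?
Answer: -208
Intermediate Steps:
d(N) = -2 (d(N) = -4 + 2 = -2)
K(s) = -9 + s + s**2 (K(s) = (s**2 + s) - 9 = (s + s**2) - 9 = -9 + s + s**2)
27*K(d(-3)) + (9 - 28) = 27*(-9 - 2 + (-2)**2) + (9 - 28) = 27*(-9 - 2 + 4) - 19 = 27*(-7) - 19 = -189 - 19 = -208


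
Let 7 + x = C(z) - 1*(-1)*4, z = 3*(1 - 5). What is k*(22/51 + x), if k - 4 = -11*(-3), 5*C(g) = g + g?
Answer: -69523/255 ≈ -272.64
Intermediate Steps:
z = -12 (z = 3*(-4) = -12)
C(g) = 2*g/5 (C(g) = (g + g)/5 = (2*g)/5 = 2*g/5)
k = 37 (k = 4 - 11*(-3) = 4 + 33 = 37)
x = -39/5 (x = -7 + ((⅖)*(-12) - 1*(-1)*4) = -7 + (-24/5 + 1*4) = -7 + (-24/5 + 4) = -7 - ⅘ = -39/5 ≈ -7.8000)
k*(22/51 + x) = 37*(22/51 - 39/5) = 37*(-1879/255) = -69523/255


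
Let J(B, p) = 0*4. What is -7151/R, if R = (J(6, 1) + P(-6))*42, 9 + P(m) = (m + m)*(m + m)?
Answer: -7151/5670 ≈ -1.2612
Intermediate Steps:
J(B, p) = 0
P(m) = -9 + 4*m² (P(m) = -9 + (m + m)*(m + m) = -9 + (2*m)*(2*m) = -9 + 4*m²)
R = 5670 (R = (0 + (-9 + 4*(-6)²))*42 = (0 + (-9 + 4*36))*42 = (0 + (-9 + 144))*42 = (0 + 135)*42 = 135*42 = 5670)
-7151/R = -7151/5670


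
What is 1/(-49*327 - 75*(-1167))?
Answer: 1/71502 ≈ 1.3986e-5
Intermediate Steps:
1/(-49*327 - 75*(-1167)) = 1/(-16023 + 87525) = 1/71502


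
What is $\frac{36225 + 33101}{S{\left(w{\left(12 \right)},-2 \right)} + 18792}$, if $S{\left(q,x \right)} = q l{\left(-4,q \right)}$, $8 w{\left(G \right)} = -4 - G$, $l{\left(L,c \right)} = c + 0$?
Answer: $\frac{34663}{9398} \approx 3.6883$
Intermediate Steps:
$l{\left(L,c \right)} = c$
$w{\left(G \right)} = - \frac{1}{2} - \frac{G}{8}$ ($w{\left(G \right)} = \frac{-4 - G}{8} = - \frac{1}{2} - \frac{G}{8}$)
$S{\left(q,x \right)} = q^{2}$ ($S{\left(q,x \right)} = q q = q^{2}$)
$\frac{36225 + 33101}{S{\left(w{\left(12 \right)},-2 \right)} + 18792} = \frac{36225 + 33101}{\left(- \frac{1}{2} - \frac{3}{2}\right)^{2} + 18792} = \frac{69326}{\left(- \frac{1}{2} - \frac{3}{2}\right)^{2} + 18792} = \frac{69326}{\left(-2\right)^{2} + 18792} = \frac{69326}{4 + 18792} = \frac{69326}{18796} = 69326 \cdot \frac{1}{18796} = \frac{34663}{9398}$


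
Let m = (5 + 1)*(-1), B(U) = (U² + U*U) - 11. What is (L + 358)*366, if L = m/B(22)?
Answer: 41797200/319 ≈ 1.3103e+5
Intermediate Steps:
B(U) = -11 + 2*U² (B(U) = (U² + U²) - 11 = 2*U² - 11 = -11 + 2*U²)
m = -6 (m = 6*(-1) = -6)
L = -2/319 (L = -6/(-11 + 2*22²) = -6/(-11 + 2*484) = -6/(-11 + 968) = -6/957 = -6*1/957 = -2/319 ≈ -0.0062696)
(L + 358)*366 = (-2/319 + 358)*366 = (114200/319)*366 = 41797200/319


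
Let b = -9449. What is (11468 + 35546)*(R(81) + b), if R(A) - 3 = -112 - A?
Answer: -453167946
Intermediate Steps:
R(A) = -109 - A (R(A) = 3 + (-112 - A) = -109 - A)
(11468 + 35546)*(R(81) + b) = (11468 + 35546)*((-109 - 1*81) - 9449) = 47014*((-109 - 81) - 9449) = 47014*(-190 - 9449) = 47014*(-9639) = -453167946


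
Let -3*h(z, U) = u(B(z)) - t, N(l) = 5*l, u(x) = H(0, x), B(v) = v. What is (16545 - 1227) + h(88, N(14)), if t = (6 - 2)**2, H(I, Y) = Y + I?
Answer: 15294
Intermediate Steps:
H(I, Y) = I + Y
u(x) = x (u(x) = 0 + x = x)
t = 16 (t = 4**2 = 16)
h(z, U) = 16/3 - z/3 (h(z, U) = -(z - 1*16)/3 = -(z - 16)/3 = -(-16 + z)/3 = 16/3 - z/3)
(16545 - 1227) + h(88, N(14)) = (16545 - 1227) + (16/3 - 1/3*88) = 15318 + (16/3 - 88/3) = 15318 - 24 = 15294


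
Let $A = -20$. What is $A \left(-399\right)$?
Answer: $7980$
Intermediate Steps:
$A \left(-399\right) = \left(-20\right) \left(-399\right) = 7980$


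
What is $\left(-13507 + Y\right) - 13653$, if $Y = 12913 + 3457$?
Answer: $-10790$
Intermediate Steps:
$Y = 16370$
$\left(-13507 + Y\right) - 13653 = \left(-13507 + 16370\right) - 13653 = 2863 - 13653 = -10790$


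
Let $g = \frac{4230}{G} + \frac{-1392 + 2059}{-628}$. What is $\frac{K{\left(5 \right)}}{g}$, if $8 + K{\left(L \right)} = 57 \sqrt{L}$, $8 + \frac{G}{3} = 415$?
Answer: $- \frac{2044768}{614011} + \frac{14568972 \sqrt{5}}{614011} \approx 49.726$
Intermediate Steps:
$G = 1221$ ($G = -24 + 3 \cdot 415 = -24 + 1245 = 1221$)
$K{\left(L \right)} = -8 + 57 \sqrt{L}$
$g = \frac{614011}{255596}$ ($g = \frac{4230}{1221} + \frac{-1392 + 2059}{-628} = 4230 \cdot \frac{1}{1221} + 667 \left(- \frac{1}{628}\right) = \frac{1410}{407} - \frac{667}{628} = \frac{614011}{255596} \approx 2.4023$)
$\frac{K{\left(5 \right)}}{g} = \frac{-8 + 57 \sqrt{5}}{\frac{614011}{255596}} = \left(-8 + 57 \sqrt{5}\right) \frac{255596}{614011} = - \frac{2044768}{614011} + \frac{14568972 \sqrt{5}}{614011}$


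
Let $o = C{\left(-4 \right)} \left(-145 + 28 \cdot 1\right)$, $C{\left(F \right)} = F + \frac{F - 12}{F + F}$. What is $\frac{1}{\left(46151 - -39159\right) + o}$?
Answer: $\frac{1}{85544} \approx 1.169 \cdot 10^{-5}$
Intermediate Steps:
$C{\left(F \right)} = F + \frac{-12 + F}{2 F}$
$o = 234$ ($o = \left(\frac{1}{2} - 4 - \frac{6}{-4}\right) \left(-145 + 28 \cdot 1\right) = \left(\frac{1}{2} - 4 - - \frac{3}{2}\right) \left(-145 + 28\right) = \left(\frac{1}{2} - 4 + \frac{3}{2}\right) \left(-117\right) = \left(-2\right) \left(-117\right) = 234$)
$\frac{1}{\left(46151 - -39159\right) + o} = \frac{1}{\left(46151 - -39159\right) + 234} = \frac{1}{\left(46151 + 39159\right) + 234} = \frac{1}{85310 + 234} = \frac{1}{85544}$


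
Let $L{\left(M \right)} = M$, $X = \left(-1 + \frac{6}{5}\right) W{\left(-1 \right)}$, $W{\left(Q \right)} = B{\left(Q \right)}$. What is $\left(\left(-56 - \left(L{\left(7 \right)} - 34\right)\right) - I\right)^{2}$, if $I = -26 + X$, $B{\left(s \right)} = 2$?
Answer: $\frac{289}{25} \approx 11.56$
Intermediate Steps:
$W{\left(Q \right)} = 2$
$X = \frac{2}{5}$ ($X = \left(-1 + \frac{6}{5}\right) 2 = \frac{1}{5} \cdot 2 = \frac{2}{5} \approx 0.4$)
$I = - \frac{128}{5}$ ($I = -26 + \frac{2}{5} = - \frac{128}{5} \approx -25.6$)
$\left(\left(-56 - \left(L{\left(7 \right)} - 34\right)\right) - I\right)^{2} = \left(\left(-56 - \left(7 - 34\right)\right) - - \frac{128}{5}\right)^{2} = \left(\left(-56 - \left(7 - 34\right)\right) + \frac{128}{5}\right)^{2} = \left(\left(-56 - -27\right) + \frac{128}{5}\right)^{2} = \left(\left(-56 + 27\right) + \frac{128}{5}\right)^{2} = \left(-29 + \frac{128}{5}\right)^{2} = \left(- \frac{17}{5}\right)^{2} = \frac{289}{25}$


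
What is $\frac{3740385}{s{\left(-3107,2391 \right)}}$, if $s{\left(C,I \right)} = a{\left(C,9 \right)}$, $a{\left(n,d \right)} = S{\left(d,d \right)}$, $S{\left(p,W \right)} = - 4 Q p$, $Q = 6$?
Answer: $- \frac{1246795}{72} \approx -17317.0$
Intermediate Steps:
$S{\left(p,W \right)} = - 24 p$ ($S{\left(p,W \right)} = \left(-4\right) 6 p = - 24 p$)
$a{\left(n,d \right)} = - 24 d$
$s{\left(C,I \right)} = -216$ ($s{\left(C,I \right)} = \left(-24\right) 9 = -216$)
$\frac{3740385}{s{\left(-3107,2391 \right)}} = \frac{3740385}{-216} = 3740385 \left(- \frac{1}{216}\right) = - \frac{1246795}{72}$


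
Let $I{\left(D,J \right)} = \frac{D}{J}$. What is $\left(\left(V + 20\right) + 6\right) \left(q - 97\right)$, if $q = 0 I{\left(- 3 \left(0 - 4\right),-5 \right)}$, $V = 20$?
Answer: $-4462$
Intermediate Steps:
$q = 0$ ($q = 0 \frac{\left(-3\right) \left(0 - 4\right)}{-5} = 0 \left(-3\right) \left(-4\right) \left(- \frac{1}{5}\right) = 0 \cdot 12 \left(- \frac{1}{5}\right) = 0 \left(- \frac{12}{5}\right) = 0$)
$\left(\left(V + 20\right) + 6\right) \left(q - 97\right) = \left(\left(20 + 20\right) + 6\right) \left(0 - 97\right) = \left(40 + 6\right) \left(-97\right) = 46 \left(-97\right) = -4462$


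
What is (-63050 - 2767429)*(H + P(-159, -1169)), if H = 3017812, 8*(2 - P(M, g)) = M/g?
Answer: -79883466347930751/9352 ≈ -8.5419e+12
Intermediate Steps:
P(M, g) = 2 - M/(8*g)
(-63050 - 2767429)*(H + P(-159, -1169)) = (-63050 - 2767429)*(3017812 + (2 - ⅛*(-159)/(-1169))) = -2830479*(3017812 + (2 - ⅛*(-159)*(-1/1169))) = -2830479*(3017812 + (2 - 159/9352)) = -2830479*(3017812 + 18545/9352) = -2830479*28222596369/9352 = -79883466347930751/9352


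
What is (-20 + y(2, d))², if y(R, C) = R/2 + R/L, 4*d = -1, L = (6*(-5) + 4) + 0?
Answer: 61504/169 ≈ 363.93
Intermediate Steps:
L = -26 (L = (-30 + 4) + 0 = -26 + 0 = -26)
d = -¼ (d = (¼)*(-1) = -¼ ≈ -0.25000)
y(R, C) = 6*R/13 (y(R, C) = R/2 + R/(-26) = R*(½) + R*(-1/26) = R/2 - R/26 = 6*R/13)
(-20 + y(2, d))² = (-20 + (6/13)*2)² = (-20 + 12/13)² = (-248/13)² = 61504/169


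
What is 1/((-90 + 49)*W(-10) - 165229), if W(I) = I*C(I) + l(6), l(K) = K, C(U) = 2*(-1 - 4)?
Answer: -1/169575 ≈ -5.8971e-6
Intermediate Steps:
C(U) = -10 (C(U) = 2*(-5) = -10)
W(I) = 6 - 10*I (W(I) = I*(-10) + 6 = -10*I + 6 = 6 - 10*I)
1/((-90 + 49)*W(-10) - 165229) = 1/((-90 + 49)*(6 - 10*(-10)) - 165229) = 1/(-41*(6 + 100) - 165229) = 1/(-41*106 - 165229) = 1/(-4346 - 165229) = 1/(-169575) = -1/169575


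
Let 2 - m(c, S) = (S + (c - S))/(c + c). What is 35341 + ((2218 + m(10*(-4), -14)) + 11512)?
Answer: 98145/2 ≈ 49073.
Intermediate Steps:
m(c, S) = 3/2 (m(c, S) = 2 - (S + (c - S))/(c + c) = 2 - c/(2*c) = 2 - c*1/(2*c) = 2 - 1*½ = 2 - ½ = 3/2)
35341 + ((2218 + m(10*(-4), -14)) + 11512) = 35341 + ((2218 + 3/2) + 11512) = 35341 + (4439/2 + 11512) = 35341 + 27463/2 = 98145/2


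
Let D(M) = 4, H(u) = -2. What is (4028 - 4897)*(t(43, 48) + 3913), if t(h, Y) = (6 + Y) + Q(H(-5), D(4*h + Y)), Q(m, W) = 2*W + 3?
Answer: -3456882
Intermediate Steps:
Q(m, W) = 3 + 2*W
t(h, Y) = 17 + Y (t(h, Y) = (6 + Y) + (3 + 2*4) = (6 + Y) + (3 + 8) = (6 + Y) + 11 = 17 + Y)
(4028 - 4897)*(t(43, 48) + 3913) = (4028 - 4897)*((17 + 48) + 3913) = -869*(65 + 3913) = -869*3978 = -3456882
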